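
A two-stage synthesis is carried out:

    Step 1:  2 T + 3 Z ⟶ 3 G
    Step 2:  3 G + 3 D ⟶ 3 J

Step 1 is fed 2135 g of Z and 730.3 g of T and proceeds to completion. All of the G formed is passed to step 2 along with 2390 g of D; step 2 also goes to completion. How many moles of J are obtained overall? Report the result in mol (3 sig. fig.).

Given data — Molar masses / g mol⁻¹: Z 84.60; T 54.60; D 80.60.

Step 1:
n(Z) = 2135 / 84.60 = 25.24 mol
n(T) = 730.3 / 54.60 = 13.38 mol
n/ν for Z = 25.24/3 = 8.413
n/ν for T = 13.38/2 = 6.690
Smallest n/ν is T → limiting reagent.
n(G) produced = (3/2) × 13.38 = 20.07 mol
Step 2:
n(G) available = 20.07 mol
n(D) = 2390 / 80.60 = 29.65 mol
n/ν for G = 20.07/3 = 6.690
n/ν for D = 29.65/3 = 9.883
Smallest n/ν is G → limiting reagent.
n(J) = (3/3) × 20.07 = 20.07 mol

20.1 mol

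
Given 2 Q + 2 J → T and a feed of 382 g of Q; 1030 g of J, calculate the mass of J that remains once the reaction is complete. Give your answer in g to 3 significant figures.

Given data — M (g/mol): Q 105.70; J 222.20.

n(Q) = 382.0 / 105.70 = 3.614 mol
n(J) = 1030 / 222.20 = 4.635 mol
n/ν → Q: 1.807, J: 2.318; Q is limiting.
J consumed = (2/2) × 3.614 = 3.614 mol
J remaining = 4.635 − 3.614 = 1.021 mol
mass = 1.021 × 222.20 = 226.9 g

227 g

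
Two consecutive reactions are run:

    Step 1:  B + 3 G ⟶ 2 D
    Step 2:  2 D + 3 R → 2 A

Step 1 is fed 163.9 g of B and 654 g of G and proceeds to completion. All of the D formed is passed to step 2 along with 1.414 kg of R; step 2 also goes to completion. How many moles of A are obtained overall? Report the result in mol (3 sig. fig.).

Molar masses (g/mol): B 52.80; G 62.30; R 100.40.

6.21 mol

Step 1:
n(B) = 163.9 / 52.80 = 3.104 mol
n(G) = 654.0 / 62.30 = 10.50 mol
n/ν for B = 3.104/1 = 3.104
n/ν for G = 10.50/3 = 3.500
Smallest n/ν is B → limiting reagent.
n(D) produced = (2/1) × 3.104 = 6.208 mol
Step 2:
n(D) available = 6.208 mol
n(R) = 1.414×1000 / 100.40 = 14.08 mol
n/ν for D = 6.208/2 = 3.104
n/ν for R = 14.08/3 = 4.693
Smallest n/ν is D → limiting reagent.
n(A) = (2/2) × 6.208 = 6.208 mol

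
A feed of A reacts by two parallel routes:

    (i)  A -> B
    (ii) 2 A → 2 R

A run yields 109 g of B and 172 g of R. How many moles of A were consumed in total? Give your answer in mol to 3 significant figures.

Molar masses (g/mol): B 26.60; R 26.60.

n(B) = 109 / 26.60 = 4.098 mol
n(R) = 172 / 26.60 = 6.466 mol
n(A) via (i) = (1/1)×4.098 = 4.098 mol
n(A) via (ii) = (2/2)×6.466 = 6.466 mol
total n(A) = 4.098 + 6.466 = 10.56 mol

10.6 mol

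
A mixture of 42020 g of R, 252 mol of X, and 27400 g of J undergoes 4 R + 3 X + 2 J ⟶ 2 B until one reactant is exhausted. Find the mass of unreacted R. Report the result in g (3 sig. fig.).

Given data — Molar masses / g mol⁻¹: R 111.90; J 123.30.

4420 g

n(R) = 42020 / 111.90 = 375.5 mol
n(X) = 252.0 mol
n(J) = 27400 / 123.30 = 222.2 mol
n/ν for R = 375.5/4 = 93.88
n/ν for X = 252.0/3 = 84.00
n/ν for J = 222.2/2 = 111.1
Smallest n/ν is X → limiting reagent.
R consumed = (4/3) × 252.0 = 336.0 mol
R remaining = 375.5 − 336.0 = 39.50 mol
mass = 39.50 × 111.90 = 4420 g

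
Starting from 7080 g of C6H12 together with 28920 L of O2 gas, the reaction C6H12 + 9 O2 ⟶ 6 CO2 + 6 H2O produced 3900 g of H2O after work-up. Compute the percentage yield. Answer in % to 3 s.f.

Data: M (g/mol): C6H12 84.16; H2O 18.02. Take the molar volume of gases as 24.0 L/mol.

n(C6H12) = 7080 / 84.16 = 84.13 mol
n(O2) = 28920 / 24.0 = 1205 mol
n/ν for C6H12 = 84.13/1 = 84.13
n/ν for O2 = 1205/9 = 133.9
Smallest n/ν is C6H12 → limiting reagent.
theoretical n(H2O) = (6/1) × 84.13 = 504.8 mol → 9096 g
% yield = 3900 / 9096 × 100 = 42.88 %

42.9 %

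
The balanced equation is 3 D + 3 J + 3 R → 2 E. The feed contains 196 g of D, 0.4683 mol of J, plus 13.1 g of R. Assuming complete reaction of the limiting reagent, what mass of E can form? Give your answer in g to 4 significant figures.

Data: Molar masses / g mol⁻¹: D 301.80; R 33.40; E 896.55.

234.4 g

n(D) = 196.0 / 301.80 = 0.6494 mol
n(J) = 0.4683 mol
n(R) = 13.10 / 33.40 = 0.3922 mol
n/ν → D: 0.2165, J: 0.1561, R: 0.1307; R is limiting.
n(E) = (2/3) × 0.3922 = 0.2615 mol
mass = 0.2615 × 896.55 = 234.4 g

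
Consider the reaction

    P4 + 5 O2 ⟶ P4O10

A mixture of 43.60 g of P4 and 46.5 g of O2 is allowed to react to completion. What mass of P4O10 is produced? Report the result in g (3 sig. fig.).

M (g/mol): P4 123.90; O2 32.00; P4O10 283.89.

n(P4) = 43.60 / 123.90 = 0.3519 mol
n(O2) = 46.50 / 32.00 = 1.453 mol
n/ν for P4 = 0.3519/1 = 0.3519
n/ν for O2 = 1.453/5 = 0.2906
Smallest n/ν is O2 → limiting reagent.
n(P4O10) = (1/5) × 1.453 = 0.2906 mol
mass = 0.2906 × 283.89 = 82.50 g

82.5 g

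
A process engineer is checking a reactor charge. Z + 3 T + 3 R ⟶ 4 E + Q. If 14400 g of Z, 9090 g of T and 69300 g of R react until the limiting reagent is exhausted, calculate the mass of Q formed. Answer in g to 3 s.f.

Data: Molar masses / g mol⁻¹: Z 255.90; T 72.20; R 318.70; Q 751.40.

31500 g

n(Z) = 14400 / 255.90 = 56.27 mol
n(T) = 9090 / 72.20 = 125.9 mol
n(R) = 69300 / 318.70 = 217.4 mol
n/ν for Z = 56.27/1 = 56.27
n/ν for T = 125.9/3 = 41.97
n/ν for R = 217.4/3 = 72.47
Smallest n/ν is T → limiting reagent.
n(Q) = (1/3) × 125.9 = 41.97 mol
mass = 41.97 × 751.40 = 31540 g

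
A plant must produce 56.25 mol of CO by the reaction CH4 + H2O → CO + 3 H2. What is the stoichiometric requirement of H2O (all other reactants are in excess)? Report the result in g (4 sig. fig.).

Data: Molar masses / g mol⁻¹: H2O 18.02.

1014 g

n(CO) = 56.25 mol
n(H2O) = (1/1) × 56.25 = 56.25 mol
mass = 56.25 × 18.02 = 1014 g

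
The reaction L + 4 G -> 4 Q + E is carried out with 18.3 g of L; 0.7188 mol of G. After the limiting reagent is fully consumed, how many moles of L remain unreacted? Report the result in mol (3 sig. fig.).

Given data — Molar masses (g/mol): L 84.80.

0.0361 mol

n(L) = 18.30 / 84.80 = 0.2158 mol
n(G) = 0.7188 mol
n/ν → L: 0.2158, G: 0.1797; G is limiting.
L consumed = (1/4) × 0.7188 = 0.1797 mol
L remaining = 0.2158 − 0.1797 = 0.03610 mol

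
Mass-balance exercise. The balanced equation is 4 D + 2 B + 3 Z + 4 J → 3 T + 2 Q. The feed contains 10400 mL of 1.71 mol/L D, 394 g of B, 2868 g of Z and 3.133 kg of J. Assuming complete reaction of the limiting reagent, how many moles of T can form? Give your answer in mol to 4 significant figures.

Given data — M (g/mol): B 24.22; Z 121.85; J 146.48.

n(D) = 1.71 × 10400/1000 = 17.78 mol
n(B) = 394.0 / 24.22 = 16.27 mol
n(Z) = 2868 / 121.85 = 23.54 mol
n(J) = 3.133×1000 / 146.48 = 21.39 mol
n/ν for D = 17.78/4 = 4.445
n/ν for B = 16.27/2 = 8.135
n/ν for Z = 23.54/3 = 7.847
n/ν for J = 21.39/4 = 5.348
Smallest n/ν is D → limiting reagent.
n(T) = (3/4) × 17.78 = 13.34 mol

13.34 mol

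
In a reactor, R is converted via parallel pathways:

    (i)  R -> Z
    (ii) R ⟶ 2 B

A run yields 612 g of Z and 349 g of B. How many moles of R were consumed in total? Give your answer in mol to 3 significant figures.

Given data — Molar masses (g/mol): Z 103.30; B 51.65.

9.30 mol

n(Z) = 612 / 103.30 = 5.924 mol
n(B) = 349 / 51.65 = 6.757 mol
n(R) via (i) = (1/1)×5.924 = 5.924 mol
n(R) via (ii) = (1/2)×6.757 = 3.379 mol
total n(R) = 5.924 + 3.379 = 9.303 mol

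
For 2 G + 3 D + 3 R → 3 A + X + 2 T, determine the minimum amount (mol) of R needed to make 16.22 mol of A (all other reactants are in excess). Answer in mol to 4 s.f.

n(A) = 16.22 mol
n(R) = (3/3) × 16.22 = 16.22 mol

16.22 mol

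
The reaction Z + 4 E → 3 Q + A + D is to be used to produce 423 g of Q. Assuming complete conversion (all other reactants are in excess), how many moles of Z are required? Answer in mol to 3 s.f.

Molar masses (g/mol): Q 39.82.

n(Q) = 423 / 39.82 = 10.62 mol
n(Z) = (1/3) × 10.62 = 3.540 mol

3.54 mol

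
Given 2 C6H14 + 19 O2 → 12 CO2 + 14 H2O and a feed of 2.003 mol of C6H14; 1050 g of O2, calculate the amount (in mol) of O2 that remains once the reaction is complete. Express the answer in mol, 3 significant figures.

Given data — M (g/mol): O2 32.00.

n(C6H14) = 2.003 mol
n(O2) = 1050 / 32.00 = 32.81 mol
n/ν → C6H14: 1.002, O2: 1.727; C6H14 is limiting.
O2 consumed = (19/2) × 2.003 = 19.03 mol
O2 remaining = 32.81 − 19.03 = 13.78 mol

13.8 mol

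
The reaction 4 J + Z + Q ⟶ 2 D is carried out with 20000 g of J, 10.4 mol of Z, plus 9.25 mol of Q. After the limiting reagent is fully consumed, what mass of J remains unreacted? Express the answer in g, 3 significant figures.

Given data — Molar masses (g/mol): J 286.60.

9400 g

n(J) = 20000 / 286.60 = 69.78 mol
n(Z) = 10.40 mol
n(Q) = 9.250 mol
n/ν → J: 17.45, Z: 10.40, Q: 9.250; Q is limiting.
J consumed = (4/1) × 9.250 = 37.00 mol
J remaining = 69.78 − 37.00 = 32.78 mol
mass = 32.78 × 286.60 = 9395 g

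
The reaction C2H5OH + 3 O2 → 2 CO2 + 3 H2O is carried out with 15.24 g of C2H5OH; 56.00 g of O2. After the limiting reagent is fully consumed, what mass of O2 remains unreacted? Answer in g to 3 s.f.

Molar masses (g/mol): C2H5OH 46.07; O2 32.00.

24.2 g

n(C2H5OH) = 15.24 / 46.07 = 0.3308 mol
n(O2) = 56.00 / 32.00 = 1.750 mol
n/ν for C2H5OH = 0.3308/1 = 0.3308
n/ν for O2 = 1.750/3 = 0.5833
Smallest n/ν is C2H5OH → limiting reagent.
O2 consumed = (3/1) × 0.3308 = 0.9924 mol
O2 remaining = 1.750 − 0.9924 = 0.7576 mol
mass = 0.7576 × 32.00 = 24.24 g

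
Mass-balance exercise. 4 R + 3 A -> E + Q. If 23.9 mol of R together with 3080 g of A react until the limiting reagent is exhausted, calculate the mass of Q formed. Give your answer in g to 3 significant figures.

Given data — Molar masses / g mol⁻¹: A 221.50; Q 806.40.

3740 g

n(R) = 23.90 mol
n(A) = 3080 / 221.50 = 13.91 mol
n/ν for R = 23.90/4 = 5.975
n/ν for A = 13.91/3 = 4.637
Smallest n/ν is A → limiting reagent.
n(Q) = (1/3) × 13.91 = 4.637 mol
mass = 4.637 × 806.40 = 3739 g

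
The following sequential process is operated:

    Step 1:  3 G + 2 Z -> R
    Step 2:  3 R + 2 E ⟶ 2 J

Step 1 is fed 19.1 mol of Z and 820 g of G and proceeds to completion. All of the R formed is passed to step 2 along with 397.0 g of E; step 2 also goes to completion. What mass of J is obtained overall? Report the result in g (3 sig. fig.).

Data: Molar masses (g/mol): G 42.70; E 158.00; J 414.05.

1040 g

Step 1:
n(Z) = 19.10 mol
n(G) = 820.0 / 42.70 = 19.20 mol
n/ν for Z = 19.10/2 = 9.550
n/ν for G = 19.20/3 = 6.400
Smallest n/ν is G → limiting reagent.
n(R) produced = (1/3) × 19.20 = 6.400 mol
Step 2:
n(R) available = 6.400 mol
n(E) = 397.0 / 158.00 = 2.513 mol
n/ν for R = 6.400/3 = 2.133
n/ν for E = 2.513/2 = 1.257
Smallest n/ν is E → limiting reagent.
n(J) = (2/2) × 2.513 = 2.513 mol
mass = 2.513 × 414.05 = 1041 g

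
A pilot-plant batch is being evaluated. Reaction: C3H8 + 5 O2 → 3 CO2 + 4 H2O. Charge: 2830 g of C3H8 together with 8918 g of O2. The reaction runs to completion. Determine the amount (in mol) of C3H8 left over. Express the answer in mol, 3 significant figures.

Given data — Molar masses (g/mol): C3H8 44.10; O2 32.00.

n(C3H8) = 2830 / 44.10 = 64.17 mol
n(O2) = 8918 / 32.00 = 278.7 mol
n/ν for C3H8 = 64.17/1 = 64.17
n/ν for O2 = 278.7/5 = 55.74
Smallest n/ν is O2 → limiting reagent.
C3H8 consumed = (1/5) × 278.7 = 55.74 mol
C3H8 remaining = 64.17 − 55.74 = 8.430 mol

8.43 mol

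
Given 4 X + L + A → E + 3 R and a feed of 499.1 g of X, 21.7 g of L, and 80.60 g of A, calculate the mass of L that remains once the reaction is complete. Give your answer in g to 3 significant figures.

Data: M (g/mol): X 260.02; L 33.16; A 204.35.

n(X) = 499.1 / 260.02 = 1.919 mol
n(L) = 21.70 / 33.16 = 0.6544 mol
n(A) = 80.60 / 204.35 = 0.3944 mol
n/ν for X = 1.919/4 = 0.4798
n/ν for L = 0.6544/1 = 0.6544
n/ν for A = 0.3944/1 = 0.3944
Smallest n/ν is A → limiting reagent.
L consumed = (1/1) × 0.3944 = 0.3944 mol
L remaining = 0.6544 − 0.3944 = 0.2600 mol
mass = 0.2600 × 33.16 = 8.622 g

8.62 g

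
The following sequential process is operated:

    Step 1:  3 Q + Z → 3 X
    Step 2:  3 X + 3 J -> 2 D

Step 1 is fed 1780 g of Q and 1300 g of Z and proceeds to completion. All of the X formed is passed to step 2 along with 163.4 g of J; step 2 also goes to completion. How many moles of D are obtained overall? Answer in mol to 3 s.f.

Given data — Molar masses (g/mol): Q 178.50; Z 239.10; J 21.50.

5.07 mol

Step 1:
n(Q) = 1780 / 178.50 = 9.972 mol
n(Z) = 1300 / 239.10 = 5.437 mol
n/ν for Q = 9.972/3 = 3.324
n/ν for Z = 5.437/1 = 5.437
Smallest n/ν is Q → limiting reagent.
n(X) produced = (3/3) × 9.972 = 9.972 mol
Step 2:
n(X) available = 9.972 mol
n(J) = 163.4 / 21.50 = 7.600 mol
n/ν for X = 9.972/3 = 3.324
n/ν for J = 7.600/3 = 2.533
Smallest n/ν is J → limiting reagent.
n(D) = (2/3) × 7.600 = 5.067 mol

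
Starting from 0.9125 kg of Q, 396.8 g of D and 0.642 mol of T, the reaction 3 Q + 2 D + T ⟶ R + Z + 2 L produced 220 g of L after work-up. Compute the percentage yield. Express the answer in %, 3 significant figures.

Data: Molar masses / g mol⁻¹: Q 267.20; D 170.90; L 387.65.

n(Q) = 0.9125×1000 / 267.20 = 3.415 mol
n(D) = 396.8 / 170.90 = 2.322 mol
n(T) = 0.6420 mol
n/ν → Q: 1.138, D: 1.161, T: 0.6420; T is limiting.
theoretical n(L) = (2/1) × 0.6420 = 1.284 mol → 497.7 g
% yield = 220 / 497.7 × 100 = 44.20 %

44.2 %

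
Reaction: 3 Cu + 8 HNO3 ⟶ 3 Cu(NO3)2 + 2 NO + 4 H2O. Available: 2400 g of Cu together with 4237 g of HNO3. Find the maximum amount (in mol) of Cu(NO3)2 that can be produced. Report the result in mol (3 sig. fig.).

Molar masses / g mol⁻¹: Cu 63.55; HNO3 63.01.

n(Cu) = 2400 / 63.55 = 37.77 mol
n(HNO3) = 4237 / 63.01 = 67.24 mol
n/ν → Cu: 12.59, HNO3: 8.405; HNO3 is limiting.
n(Cu(NO3)2) = (3/8) × 67.24 = 25.22 mol

25.2 mol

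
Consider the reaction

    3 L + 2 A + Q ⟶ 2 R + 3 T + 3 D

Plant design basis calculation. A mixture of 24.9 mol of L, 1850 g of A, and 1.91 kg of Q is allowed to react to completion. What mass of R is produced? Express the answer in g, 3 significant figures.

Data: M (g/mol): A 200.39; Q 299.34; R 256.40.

n(L) = 24.90 mol
n(A) = 1850 / 200.39 = 9.232 mol
n(Q) = 1.910×1000 / 299.34 = 6.381 mol
n/ν → L: 8.300, A: 4.616, Q: 6.381; A is limiting.
n(R) = (2/2) × 9.232 = 9.232 mol
mass = 9.232 × 256.40 = 2367 g

2370 g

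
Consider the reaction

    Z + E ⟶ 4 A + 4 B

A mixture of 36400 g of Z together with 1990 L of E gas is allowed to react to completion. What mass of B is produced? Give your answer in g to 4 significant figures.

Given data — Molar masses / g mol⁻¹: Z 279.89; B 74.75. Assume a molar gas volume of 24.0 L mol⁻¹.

n(Z) = 36400 / 279.89 = 130.1 mol
n(E) = 1990 / 24.0 = 82.92 mol
n/ν for Z = 130.1/1 = 130.1
n/ν for E = 82.92/1 = 82.92
Smallest n/ν is E → limiting reagent.
n(B) = (4/1) × 82.92 = 331.7 mol
mass = 331.7 × 74.75 = 24790 g

24790 g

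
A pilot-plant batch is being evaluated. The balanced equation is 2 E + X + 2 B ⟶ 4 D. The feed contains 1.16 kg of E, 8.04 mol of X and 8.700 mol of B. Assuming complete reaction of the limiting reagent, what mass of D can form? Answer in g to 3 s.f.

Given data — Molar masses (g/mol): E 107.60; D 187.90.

3270 g

n(E) = 1.160×1000 / 107.60 = 10.78 mol
n(X) = 8.040 mol
n(B) = 8.700 mol
n/ν → E: 5.390, X: 8.040, B: 4.350; B is limiting.
n(D) = (4/2) × 8.700 = 17.40 mol
mass = 17.40 × 187.90 = 3269 g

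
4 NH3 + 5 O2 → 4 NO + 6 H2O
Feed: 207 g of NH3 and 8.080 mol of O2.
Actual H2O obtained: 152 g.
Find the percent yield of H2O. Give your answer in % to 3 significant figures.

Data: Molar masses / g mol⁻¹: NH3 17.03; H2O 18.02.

n(NH3) = 207.0 / 17.03 = 12.16 mol
n(O2) = 8.080 mol
n/ν → NH3: 3.040, O2: 1.616; O2 is limiting.
theoretical n(H2O) = (6/5) × 8.080 = 9.696 mol → 174.7 g
% yield = 152 / 174.7 × 100 = 87.01 %

87.0 %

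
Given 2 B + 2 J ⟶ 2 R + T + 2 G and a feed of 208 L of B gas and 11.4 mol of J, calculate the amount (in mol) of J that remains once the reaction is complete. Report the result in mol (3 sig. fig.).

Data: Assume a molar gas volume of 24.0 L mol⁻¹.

2.73 mol

n(B) = 208.0 / 24.0 = 8.667 mol
n(J) = 11.40 mol
n/ν → B: 4.334, J: 5.700; B is limiting.
J consumed = (2/2) × 8.667 = 8.667 mol
J remaining = 11.40 − 8.667 = 2.733 mol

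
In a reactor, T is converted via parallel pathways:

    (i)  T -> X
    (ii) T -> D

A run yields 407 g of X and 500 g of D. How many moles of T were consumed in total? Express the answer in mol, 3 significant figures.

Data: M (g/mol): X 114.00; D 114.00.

n(X) = 407 / 114.00 = 3.570 mol
n(D) = 500 / 114.00 = 4.386 mol
n(T) via (i) = (1/1)×3.570 = 3.570 mol
n(T) via (ii) = (1/1)×4.386 = 4.386 mol
total n(T) = 3.570 + 4.386 = 7.956 mol

7.96 mol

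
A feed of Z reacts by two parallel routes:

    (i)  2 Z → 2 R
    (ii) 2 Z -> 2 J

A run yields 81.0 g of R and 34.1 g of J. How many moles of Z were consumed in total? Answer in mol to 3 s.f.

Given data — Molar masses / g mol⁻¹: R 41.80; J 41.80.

n(R) = 81.0 / 41.80 = 1.938 mol
n(J) = 34.1 / 41.80 = 0.8158 mol
n(Z) via (i) = (2/2)×1.938 = 1.938 mol
n(Z) via (ii) = (2/2)×0.8158 = 0.8158 mol
total n(Z) = 1.938 + 0.8158 = 2.754 mol

2.75 mol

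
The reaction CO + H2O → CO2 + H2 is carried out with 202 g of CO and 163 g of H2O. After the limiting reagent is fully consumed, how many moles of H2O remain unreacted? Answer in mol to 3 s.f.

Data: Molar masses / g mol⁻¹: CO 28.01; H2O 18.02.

1.83 mol

n(CO) = 202.0 / 28.01 = 7.212 mol
n(H2O) = 163.0 / 18.02 = 9.046 mol
n/ν → CO: 7.212, H2O: 9.046; CO is limiting.
H2O consumed = (1/1) × 7.212 = 7.212 mol
H2O remaining = 9.046 − 7.212 = 1.834 mol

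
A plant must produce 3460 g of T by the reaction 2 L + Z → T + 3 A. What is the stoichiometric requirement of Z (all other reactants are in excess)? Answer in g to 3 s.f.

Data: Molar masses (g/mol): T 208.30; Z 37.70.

626 g

n(T) = 3460 / 208.30 = 16.61 mol
n(Z) = (1/1) × 16.61 = 16.61 mol
mass = 16.61 × 37.70 = 626.2 g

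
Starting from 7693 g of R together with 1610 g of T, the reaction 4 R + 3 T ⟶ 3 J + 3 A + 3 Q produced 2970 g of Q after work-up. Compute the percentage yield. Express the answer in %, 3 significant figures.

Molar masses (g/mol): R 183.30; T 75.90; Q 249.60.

56.1 %

n(R) = 7693 / 183.30 = 41.97 mol
n(T) = 1610 / 75.90 = 21.21 mol
n/ν for R = 41.97/4 = 10.49
n/ν for T = 21.21/3 = 7.070
Smallest n/ν is T → limiting reagent.
theoretical n(Q) = (3/3) × 21.21 = 21.21 mol → 5294 g
% yield = 2970 / 5294 × 100 = 56.10 %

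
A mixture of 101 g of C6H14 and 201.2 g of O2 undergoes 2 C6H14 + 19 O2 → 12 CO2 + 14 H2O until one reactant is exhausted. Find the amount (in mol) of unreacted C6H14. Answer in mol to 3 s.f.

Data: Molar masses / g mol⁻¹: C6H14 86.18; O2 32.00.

n(C6H14) = 101.0 / 86.18 = 1.172 mol
n(O2) = 201.2 / 32.00 = 6.288 mol
n/ν for C6H14 = 1.172/2 = 0.5860
n/ν for O2 = 6.288/19 = 0.3309
Smallest n/ν is O2 → limiting reagent.
C6H14 consumed = (2/19) × 6.288 = 0.6619 mol
C6H14 remaining = 1.172 − 0.6619 = 0.5101 mol

0.510 mol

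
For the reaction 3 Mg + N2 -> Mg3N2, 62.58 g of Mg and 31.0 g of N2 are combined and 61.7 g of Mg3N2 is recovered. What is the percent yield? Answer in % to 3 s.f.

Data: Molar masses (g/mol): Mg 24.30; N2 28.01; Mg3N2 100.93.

71.2 %

n(Mg) = 62.58 / 24.30 = 2.575 mol
n(N2) = 31.00 / 28.01 = 1.107 mol
n/ν → Mg: 0.8583, N2: 1.107; Mg is limiting.
theoretical n(Mg3N2) = (1/3) × 2.575 = 0.8583 mol → 86.63 g
% yield = 61.7 / 86.63 × 100 = 71.22 %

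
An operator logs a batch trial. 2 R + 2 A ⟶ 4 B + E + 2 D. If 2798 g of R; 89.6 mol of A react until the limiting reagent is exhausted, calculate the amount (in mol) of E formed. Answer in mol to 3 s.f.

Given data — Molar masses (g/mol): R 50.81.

27.5 mol

n(R) = 2798 / 50.81 = 55.07 mol
n(A) = 89.60 mol
n/ν for R = 55.07/2 = 27.54
n/ν for A = 89.60/2 = 44.80
Smallest n/ν is R → limiting reagent.
n(E) = (1/2) × 55.07 = 27.54 mol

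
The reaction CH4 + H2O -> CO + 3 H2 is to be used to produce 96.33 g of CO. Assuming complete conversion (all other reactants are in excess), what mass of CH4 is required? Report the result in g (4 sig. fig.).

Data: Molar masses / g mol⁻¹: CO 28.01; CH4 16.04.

55.16 g

n(CO) = 96.33 / 28.01 = 3.439 mol
n(CH4) = (1/1) × 3.439 = 3.439 mol
mass = 3.439 × 16.04 = 55.16 g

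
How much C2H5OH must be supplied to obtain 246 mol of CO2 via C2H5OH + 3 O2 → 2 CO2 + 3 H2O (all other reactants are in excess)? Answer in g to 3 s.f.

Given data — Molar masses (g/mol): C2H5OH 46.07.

5670 g

n(CO2) = 246.0 mol
n(C2H5OH) = (1/2) × 246.0 = 123.0 mol
mass = 123.0 × 46.07 = 5667 g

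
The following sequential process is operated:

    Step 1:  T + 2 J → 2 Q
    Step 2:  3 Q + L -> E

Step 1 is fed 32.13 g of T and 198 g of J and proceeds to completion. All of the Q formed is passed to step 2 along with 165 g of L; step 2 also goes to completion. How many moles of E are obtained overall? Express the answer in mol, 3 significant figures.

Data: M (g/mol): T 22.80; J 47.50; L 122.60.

Step 1:
n(T) = 32.13 / 22.80 = 1.409 mol
n(J) = 198.0 / 47.50 = 4.168 mol
n/ν → T: 1.409, J: 2.084; T is limiting.
n(Q) produced = (2/1) × 1.409 = 2.818 mol
Step 2:
n(Q) available = 2.818 mol
n(L) = 165.0 / 122.60 = 1.346 mol
n/ν → Q: 0.9393, L: 1.346; Q is limiting.
n(E) = (1/3) × 2.818 = 0.9393 mol

0.939 mol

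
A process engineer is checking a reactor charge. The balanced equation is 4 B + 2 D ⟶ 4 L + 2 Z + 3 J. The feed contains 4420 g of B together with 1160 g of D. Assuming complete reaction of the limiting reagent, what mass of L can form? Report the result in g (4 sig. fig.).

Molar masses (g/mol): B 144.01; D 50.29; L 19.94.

612.0 g

n(B) = 4420 / 144.01 = 30.69 mol
n(D) = 1160 / 50.29 = 23.07 mol
n/ν for B = 30.69/4 = 7.673
n/ν for D = 23.07/2 = 11.54
Smallest n/ν is B → limiting reagent.
n(L) = (4/4) × 30.69 = 30.69 mol
mass = 30.69 × 19.94 = 612.0 g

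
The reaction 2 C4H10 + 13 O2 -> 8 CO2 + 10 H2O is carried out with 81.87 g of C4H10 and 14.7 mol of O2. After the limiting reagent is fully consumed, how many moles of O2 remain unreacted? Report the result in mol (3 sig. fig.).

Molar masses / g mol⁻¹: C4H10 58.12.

n(C4H10) = 81.87 / 58.12 = 1.409 mol
n(O2) = 14.70 mol
n/ν for C4H10 = 1.409/2 = 0.7045
n/ν for O2 = 14.70/13 = 1.131
Smallest n/ν is C4H10 → limiting reagent.
O2 consumed = (13/2) × 1.409 = 9.159 mol
O2 remaining = 14.70 − 9.159 = 5.541 mol

5.54 mol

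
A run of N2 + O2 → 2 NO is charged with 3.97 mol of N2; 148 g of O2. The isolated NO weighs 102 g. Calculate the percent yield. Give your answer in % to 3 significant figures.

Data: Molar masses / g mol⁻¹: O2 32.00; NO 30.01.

42.8 %

n(N2) = 3.970 mol
n(O2) = 148.0 / 32.00 = 4.625 mol
n/ν for N2 = 3.970/1 = 3.970
n/ν for O2 = 4.625/1 = 4.625
Smallest n/ν is N2 → limiting reagent.
theoretical n(NO) = (2/1) × 3.970 = 7.940 mol → 238.3 g
% yield = 102 / 238.3 × 100 = 42.80 %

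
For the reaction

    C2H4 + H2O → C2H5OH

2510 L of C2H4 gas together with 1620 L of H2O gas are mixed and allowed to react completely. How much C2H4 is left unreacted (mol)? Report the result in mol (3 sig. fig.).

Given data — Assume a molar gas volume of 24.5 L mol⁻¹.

n(C2H4) = 2510 / 24.5 = 102.4 mol
n(H2O) = 1620 / 24.5 = 66.12 mol
n/ν for C2H4 = 102.4/1 = 102.4
n/ν for H2O = 66.12/1 = 66.12
Smallest n/ν is H2O → limiting reagent.
C2H4 consumed = (1/1) × 66.12 = 66.12 mol
C2H4 remaining = 102.4 − 66.12 = 36.28 mol

36.3 mol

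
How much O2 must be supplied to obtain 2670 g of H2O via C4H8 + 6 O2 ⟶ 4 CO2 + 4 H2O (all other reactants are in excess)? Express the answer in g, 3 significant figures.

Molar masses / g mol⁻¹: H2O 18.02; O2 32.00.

n(H2O) = 2670 / 18.02 = 148.2 mol
n(O2) = (6/4) × 148.2 = 222.3 mol
mass = 222.3 × 32.00 = 7114 g

7110 g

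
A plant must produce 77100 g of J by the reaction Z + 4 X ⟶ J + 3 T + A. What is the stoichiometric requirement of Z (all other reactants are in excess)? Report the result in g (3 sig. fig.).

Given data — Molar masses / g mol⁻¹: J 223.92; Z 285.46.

98300 g

n(J) = 77100 / 223.92 = 344.3 mol
n(Z) = (1/1) × 344.3 = 344.3 mol
mass = 344.3 × 285.46 = 98280 g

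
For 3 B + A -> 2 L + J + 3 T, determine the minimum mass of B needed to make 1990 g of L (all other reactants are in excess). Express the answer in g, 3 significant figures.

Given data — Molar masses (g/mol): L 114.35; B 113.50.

2960 g

n(L) = 1990 / 114.35 = 17.40 mol
n(B) = (3/2) × 17.40 = 26.10 mol
mass = 26.10 × 113.50 = 2962 g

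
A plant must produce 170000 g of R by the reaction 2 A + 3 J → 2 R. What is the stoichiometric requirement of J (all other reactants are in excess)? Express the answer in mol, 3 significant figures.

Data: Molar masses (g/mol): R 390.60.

n(R) = 170000 / 390.60 = 435.2 mol
n(J) = (3/2) × 435.2 = 652.8 mol

653 mol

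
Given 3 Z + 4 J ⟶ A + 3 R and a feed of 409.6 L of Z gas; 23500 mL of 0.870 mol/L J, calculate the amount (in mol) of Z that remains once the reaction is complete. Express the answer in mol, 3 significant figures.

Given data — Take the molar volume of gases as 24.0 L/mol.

1.73 mol

n(Z) = 409.6 / 24.0 = 17.07 mol
n(J) = 0.870 × 23500/1000 = 20.45 mol
n/ν → Z: 5.690, J: 5.113; J is limiting.
Z consumed = (3/4) × 20.45 = 15.34 mol
Z remaining = 17.07 − 15.34 = 1.730 mol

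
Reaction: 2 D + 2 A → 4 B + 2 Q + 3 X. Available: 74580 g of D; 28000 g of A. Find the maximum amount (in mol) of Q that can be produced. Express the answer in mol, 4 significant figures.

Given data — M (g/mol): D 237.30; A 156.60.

178.8 mol

n(D) = 74580 / 237.30 = 314.3 mol
n(A) = 28000 / 156.60 = 178.8 mol
n/ν → D: 157.2, A: 89.40; A is limiting.
n(Q) = (2/2) × 178.8 = 178.8 mol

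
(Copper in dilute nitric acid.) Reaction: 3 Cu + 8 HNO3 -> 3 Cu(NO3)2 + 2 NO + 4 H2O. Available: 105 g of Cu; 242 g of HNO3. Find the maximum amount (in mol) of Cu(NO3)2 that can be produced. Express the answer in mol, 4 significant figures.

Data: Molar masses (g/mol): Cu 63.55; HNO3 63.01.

n(Cu) = 105.0 / 63.55 = 1.652 mol
n(HNO3) = 242.0 / 63.01 = 3.841 mol
n/ν → Cu: 0.5507, HNO3: 0.4801; HNO3 is limiting.
n(Cu(NO3)2) = (3/8) × 3.841 = 1.440 mol

1.440 mol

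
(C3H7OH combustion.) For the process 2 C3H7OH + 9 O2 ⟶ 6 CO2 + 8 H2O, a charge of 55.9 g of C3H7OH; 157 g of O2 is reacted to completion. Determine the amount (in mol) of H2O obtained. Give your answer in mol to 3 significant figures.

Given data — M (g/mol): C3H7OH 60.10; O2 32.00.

3.72 mol

n(C3H7OH) = 55.90 / 60.10 = 0.9301 mol
n(O2) = 157.0 / 32.00 = 4.906 mol
n/ν for C3H7OH = 0.9301/2 = 0.4651
n/ν for O2 = 4.906/9 = 0.5451
Smallest n/ν is C3H7OH → limiting reagent.
n(H2O) = (8/2) × 0.9301 = 3.720 mol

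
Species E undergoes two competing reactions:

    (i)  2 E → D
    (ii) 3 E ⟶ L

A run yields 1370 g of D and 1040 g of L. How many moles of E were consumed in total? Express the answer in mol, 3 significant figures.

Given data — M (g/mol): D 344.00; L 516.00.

14.0 mol

n(D) = 1370 / 344.00 = 3.983 mol
n(L) = 1040 / 516.00 = 2.016 mol
n(E) via (i) = (2/1)×3.983 = 7.966 mol
n(E) via (ii) = (3/1)×2.016 = 6.048 mol
total n(E) = 7.966 + 6.048 = 14.01 mol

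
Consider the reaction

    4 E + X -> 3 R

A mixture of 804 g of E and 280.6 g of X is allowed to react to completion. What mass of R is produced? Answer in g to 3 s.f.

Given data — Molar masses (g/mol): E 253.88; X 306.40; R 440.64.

n(E) = 804.0 / 253.88 = 3.167 mol
n(X) = 280.6 / 306.40 = 0.9158 mol
n/ν → E: 0.7918, X: 0.9158; E is limiting.
n(R) = (3/4) × 3.167 = 2.375 mol
mass = 2.375 × 440.64 = 1047 g

1050 g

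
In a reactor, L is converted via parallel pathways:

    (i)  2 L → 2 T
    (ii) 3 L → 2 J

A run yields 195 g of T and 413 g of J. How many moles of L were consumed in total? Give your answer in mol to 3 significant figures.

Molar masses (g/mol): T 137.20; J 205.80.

4.43 mol

n(T) = 195 / 137.20 = 1.421 mol
n(J) = 413 / 205.80 = 2.007 mol
n(L) via (i) = (2/2)×1.421 = 1.421 mol
n(L) via (ii) = (3/2)×2.007 = 3.011 mol
total n(L) = 1.421 + 3.011 = 4.432 mol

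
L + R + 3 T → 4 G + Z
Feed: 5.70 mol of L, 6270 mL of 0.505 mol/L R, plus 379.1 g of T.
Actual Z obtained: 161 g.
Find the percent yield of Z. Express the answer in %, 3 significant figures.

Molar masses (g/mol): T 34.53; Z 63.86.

79.6 %

n(L) = 5.700 mol
n(R) = 0.505 × 6270/1000 = 3.166 mol
n(T) = 379.1 / 34.53 = 10.98 mol
n/ν → L: 5.700, R: 3.166, T: 3.660; R is limiting.
theoretical n(Z) = (1/1) × 3.166 = 3.166 mol → 202.2 g
% yield = 161 / 202.2 × 100 = 79.62 %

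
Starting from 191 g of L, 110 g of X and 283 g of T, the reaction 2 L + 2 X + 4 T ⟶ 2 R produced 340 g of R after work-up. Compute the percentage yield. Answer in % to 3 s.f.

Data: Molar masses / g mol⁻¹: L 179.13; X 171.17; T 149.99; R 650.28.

n(L) = 191.0 / 179.13 = 1.066 mol
n(X) = 110.0 / 171.17 = 0.6426 mol
n(T) = 283.0 / 149.99 = 1.887 mol
n/ν → L: 0.5330, X: 0.3213, T: 0.4718; X is limiting.
theoretical n(R) = (2/2) × 0.6426 = 0.6426 mol → 417.9 g
% yield = 340 / 417.9 × 100 = 81.36 %

81.4 %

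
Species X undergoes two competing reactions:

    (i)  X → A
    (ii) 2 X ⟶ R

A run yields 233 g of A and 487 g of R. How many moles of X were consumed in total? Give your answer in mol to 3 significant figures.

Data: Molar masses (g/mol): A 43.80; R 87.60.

n(A) = 233 / 43.80 = 5.320 mol
n(R) = 487 / 87.60 = 5.559 mol
n(X) via (i) = (1/1)×5.320 = 5.320 mol
n(X) via (ii) = (2/1)×5.559 = 11.12 mol
total n(X) = 5.320 + 11.12 = 16.44 mol

16.4 mol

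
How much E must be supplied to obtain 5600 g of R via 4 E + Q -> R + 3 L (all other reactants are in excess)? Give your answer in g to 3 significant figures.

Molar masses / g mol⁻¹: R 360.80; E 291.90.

18100 g

n(R) = 5600 / 360.80 = 15.52 mol
n(E) = (4/1) × 15.52 = 62.08 mol
mass = 62.08 × 291.90 = 18120 g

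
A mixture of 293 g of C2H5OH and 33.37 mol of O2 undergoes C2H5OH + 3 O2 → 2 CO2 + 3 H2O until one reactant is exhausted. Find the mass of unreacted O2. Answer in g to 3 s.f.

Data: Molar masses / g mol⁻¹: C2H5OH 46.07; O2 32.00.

n(C2H5OH) = 293.0 / 46.07 = 6.360 mol
n(O2) = 33.37 mol
n/ν for C2H5OH = 6.360/1 = 6.360
n/ν for O2 = 33.37/3 = 11.12
Smallest n/ν is C2H5OH → limiting reagent.
O2 consumed = (3/1) × 6.360 = 19.08 mol
O2 remaining = 33.37 − 19.08 = 14.29 mol
mass = 14.29 × 32.00 = 457.3 g

457 g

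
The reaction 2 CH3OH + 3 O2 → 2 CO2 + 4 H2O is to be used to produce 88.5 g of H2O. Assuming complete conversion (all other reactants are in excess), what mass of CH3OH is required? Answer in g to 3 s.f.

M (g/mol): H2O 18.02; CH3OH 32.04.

n(H2O) = 88.5 / 18.02 = 4.911 mol
n(CH3OH) = (2/4) × 4.911 = 2.456 mol
mass = 2.456 × 32.04 = 78.69 g

78.7 g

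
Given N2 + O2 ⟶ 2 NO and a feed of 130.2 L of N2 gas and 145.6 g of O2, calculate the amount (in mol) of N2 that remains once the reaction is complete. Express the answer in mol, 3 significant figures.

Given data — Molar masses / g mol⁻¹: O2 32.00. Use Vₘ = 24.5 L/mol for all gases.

0.764 mol

n(N2) = 130.2 / 24.5 = 5.314 mol
n(O2) = 145.6 / 32.00 = 4.550 mol
n/ν for N2 = 5.314/1 = 5.314
n/ν for O2 = 4.550/1 = 4.550
Smallest n/ν is O2 → limiting reagent.
N2 consumed = (1/1) × 4.550 = 4.550 mol
N2 remaining = 5.314 − 4.550 = 0.7640 mol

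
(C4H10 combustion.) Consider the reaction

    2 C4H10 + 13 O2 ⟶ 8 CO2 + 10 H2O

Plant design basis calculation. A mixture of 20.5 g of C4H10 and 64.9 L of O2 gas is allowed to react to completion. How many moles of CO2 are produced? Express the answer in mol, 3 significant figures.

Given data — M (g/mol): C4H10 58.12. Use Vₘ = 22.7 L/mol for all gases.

n(C4H10) = 20.50 / 58.12 = 0.3527 mol
n(O2) = 64.90 / 22.7 = 2.859 mol
n/ν for C4H10 = 0.3527/2 = 0.1764
n/ν for O2 = 2.859/13 = 0.2199
Smallest n/ν is C4H10 → limiting reagent.
n(CO2) = (8/2) × 0.3527 = 1.411 mol

1.41 mol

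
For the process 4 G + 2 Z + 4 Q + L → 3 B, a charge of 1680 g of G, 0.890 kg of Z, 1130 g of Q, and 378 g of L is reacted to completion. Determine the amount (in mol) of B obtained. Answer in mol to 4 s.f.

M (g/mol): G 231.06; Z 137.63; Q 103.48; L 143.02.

n(G) = 1680 / 231.06 = 7.271 mol
n(Z) = 0.8900×1000 / 137.63 = 6.467 mol
n(Q) = 1130 / 103.48 = 10.92 mol
n(L) = 378.0 / 143.02 = 2.643 mol
n/ν for G = 7.271/4 = 1.818
n/ν for Z = 6.467/2 = 3.234
n/ν for Q = 10.92/4 = 2.730
n/ν for L = 2.643/1 = 2.643
Smallest n/ν is G → limiting reagent.
n(B) = (3/4) × 7.271 = 5.453 mol

5.453 mol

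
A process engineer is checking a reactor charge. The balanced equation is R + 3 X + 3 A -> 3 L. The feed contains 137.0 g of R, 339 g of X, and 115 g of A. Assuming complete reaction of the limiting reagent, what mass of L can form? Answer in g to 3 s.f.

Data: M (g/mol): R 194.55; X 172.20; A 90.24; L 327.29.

417 g

n(R) = 137.0 / 194.55 = 0.7042 mol
n(X) = 339.0 / 172.20 = 1.969 mol
n(A) = 115.0 / 90.24 = 1.274 mol
n/ν → R: 0.7042, X: 0.6563, A: 0.4247; A is limiting.
n(L) = (3/3) × 1.274 = 1.274 mol
mass = 1.274 × 327.29 = 417.0 g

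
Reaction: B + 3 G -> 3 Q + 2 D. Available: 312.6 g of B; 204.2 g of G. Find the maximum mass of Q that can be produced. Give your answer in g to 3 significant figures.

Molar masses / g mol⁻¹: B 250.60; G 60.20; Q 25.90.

n(B) = 312.6 / 250.60 = 1.247 mol
n(G) = 204.2 / 60.20 = 3.392 mol
n/ν → B: 1.247, G: 1.131; G is limiting.
n(Q) = (3/3) × 3.392 = 3.392 mol
mass = 3.392 × 25.90 = 87.85 g

87.9 g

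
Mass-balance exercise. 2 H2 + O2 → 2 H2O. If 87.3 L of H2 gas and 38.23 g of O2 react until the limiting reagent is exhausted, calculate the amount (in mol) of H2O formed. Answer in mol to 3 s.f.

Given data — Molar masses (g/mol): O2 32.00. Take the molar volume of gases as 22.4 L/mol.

n(H2) = 87.30 / 22.4 = 3.897 mol
n(O2) = 38.23 / 32.00 = 1.195 mol
n/ν for H2 = 3.897/2 = 1.949
n/ν for O2 = 1.195/1 = 1.195
Smallest n/ν is O2 → limiting reagent.
n(H2O) = (2/1) × 1.195 = 2.390 mol

2.39 mol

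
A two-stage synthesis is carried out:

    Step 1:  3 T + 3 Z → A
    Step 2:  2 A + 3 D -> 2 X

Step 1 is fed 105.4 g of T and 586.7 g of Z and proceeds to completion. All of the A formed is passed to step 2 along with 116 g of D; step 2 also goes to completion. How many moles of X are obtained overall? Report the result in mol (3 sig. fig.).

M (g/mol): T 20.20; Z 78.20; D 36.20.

1.74 mol

Step 1:
n(T) = 105.4 / 20.20 = 5.218 mol
n(Z) = 586.7 / 78.20 = 7.503 mol
n/ν for T = 5.218/3 = 1.739
n/ν for Z = 7.503/3 = 2.501
Smallest n/ν is T → limiting reagent.
n(A) produced = (1/3) × 5.218 = 1.739 mol
Step 2:
n(A) available = 1.739 mol
n(D) = 116.0 / 36.20 = 3.204 mol
n/ν for A = 1.739/2 = 0.8695
n/ν for D = 3.204/3 = 1.068
Smallest n/ν is A → limiting reagent.
n(X) = (2/2) × 1.739 = 1.739 mol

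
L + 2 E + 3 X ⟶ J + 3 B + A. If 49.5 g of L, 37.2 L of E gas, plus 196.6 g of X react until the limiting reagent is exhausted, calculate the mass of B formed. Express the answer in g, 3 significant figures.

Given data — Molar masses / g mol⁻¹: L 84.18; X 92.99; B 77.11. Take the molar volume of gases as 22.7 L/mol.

136 g

n(L) = 49.50 / 84.18 = 0.5880 mol
n(E) = 37.20 / 22.7 = 1.639 mol
n(X) = 196.6 / 92.99 = 2.114 mol
n/ν → L: 0.5880, E: 0.8195, X: 0.7047; L is limiting.
n(B) = (3/1) × 0.5880 = 1.764 mol
mass = 1.764 × 77.11 = 136.0 g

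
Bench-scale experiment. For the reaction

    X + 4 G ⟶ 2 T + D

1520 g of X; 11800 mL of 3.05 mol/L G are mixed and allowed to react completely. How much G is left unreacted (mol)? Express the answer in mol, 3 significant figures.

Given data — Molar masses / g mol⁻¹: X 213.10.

n(X) = 1520 / 213.10 = 7.133 mol
n(G) = 3.05 × 11800/1000 = 35.99 mol
n/ν for X = 7.133/1 = 7.133
n/ν for G = 35.99/4 = 8.998
Smallest n/ν is X → limiting reagent.
G consumed = (4/1) × 7.133 = 28.53 mol
G remaining = 35.99 − 28.53 = 7.460 mol

7.46 mol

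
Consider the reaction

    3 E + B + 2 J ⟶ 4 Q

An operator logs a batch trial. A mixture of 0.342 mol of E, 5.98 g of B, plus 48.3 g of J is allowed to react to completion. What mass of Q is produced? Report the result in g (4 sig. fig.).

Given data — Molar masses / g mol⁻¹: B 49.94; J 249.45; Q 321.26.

n(E) = 0.3420 mol
n(B) = 5.980 / 49.94 = 0.1197 mol
n(J) = 48.30 / 249.45 = 0.1936 mol
n/ν for E = 0.3420/3 = 0.1140
n/ν for B = 0.1197/1 = 0.1197
n/ν for J = 0.1936/2 = 0.09680
Smallest n/ν is J → limiting reagent.
n(Q) = (4/2) × 0.1936 = 0.3872 mol
mass = 0.3872 × 321.26 = 124.4 g

124.4 g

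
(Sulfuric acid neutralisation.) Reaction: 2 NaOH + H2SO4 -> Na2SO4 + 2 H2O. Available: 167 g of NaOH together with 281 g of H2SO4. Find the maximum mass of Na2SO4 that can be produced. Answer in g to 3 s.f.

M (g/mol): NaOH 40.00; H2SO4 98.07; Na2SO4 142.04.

297 g

n(NaOH) = 167.0 / 40.00 = 4.175 mol
n(H2SO4) = 281.0 / 98.07 = 2.865 mol
n/ν for NaOH = 4.175/2 = 2.088
n/ν for H2SO4 = 2.865/1 = 2.865
Smallest n/ν is NaOH → limiting reagent.
n(Na2SO4) = (1/2) × 4.175 = 2.088 mol
mass = 2.088 × 142.04 = 296.6 g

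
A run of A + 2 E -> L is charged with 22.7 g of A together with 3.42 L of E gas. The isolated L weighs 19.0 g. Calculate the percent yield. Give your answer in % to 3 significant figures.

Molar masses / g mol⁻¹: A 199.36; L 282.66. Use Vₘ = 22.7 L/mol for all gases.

n(A) = 22.70 / 199.36 = 0.1139 mol
n(E) = 3.420 / 22.7 = 0.1507 mol
n/ν for A = 0.1139/1 = 0.1139
n/ν for E = 0.1507/2 = 0.07535
Smallest n/ν is E → limiting reagent.
theoretical n(L) = (1/2) × 0.1507 = 0.07535 mol → 21.30 g
% yield = 19.0 / 21.30 × 100 = 89.20 %

89.2 %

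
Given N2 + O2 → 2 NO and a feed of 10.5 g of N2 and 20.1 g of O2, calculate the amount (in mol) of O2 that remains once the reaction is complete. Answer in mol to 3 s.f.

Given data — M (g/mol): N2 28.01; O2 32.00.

n(N2) = 10.50 / 28.01 = 0.3749 mol
n(O2) = 20.10 / 32.00 = 0.6281 mol
n/ν for N2 = 0.3749/1 = 0.3749
n/ν for O2 = 0.6281/1 = 0.6281
Smallest n/ν is N2 → limiting reagent.
O2 consumed = (1/1) × 0.3749 = 0.3749 mol
O2 remaining = 0.6281 − 0.3749 = 0.2532 mol

0.253 mol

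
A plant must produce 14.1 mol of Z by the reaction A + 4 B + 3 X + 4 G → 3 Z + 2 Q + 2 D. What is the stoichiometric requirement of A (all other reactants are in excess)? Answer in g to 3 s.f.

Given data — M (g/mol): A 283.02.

1330 g

n(Z) = 14.10 mol
n(A) = (1/3) × 14.10 = 4.700 mol
mass = 4.700 × 283.02 = 1330 g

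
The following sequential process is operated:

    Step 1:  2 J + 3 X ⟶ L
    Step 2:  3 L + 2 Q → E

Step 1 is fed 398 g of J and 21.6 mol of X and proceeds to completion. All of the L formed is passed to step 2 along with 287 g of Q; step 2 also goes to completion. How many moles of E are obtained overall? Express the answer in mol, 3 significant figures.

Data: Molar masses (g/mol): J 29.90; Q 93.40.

Step 1:
n(J) = 398.0 / 29.90 = 13.31 mol
n(X) = 21.60 mol
n/ν → J: 6.655, X: 7.200; J is limiting.
n(L) produced = (1/2) × 13.31 = 6.655 mol
Step 2:
n(L) available = 6.655 mol
n(Q) = 287.0 / 93.40 = 3.073 mol
n/ν → L: 2.218, Q: 1.537; Q is limiting.
n(E) = (1/2) × 3.073 = 1.537 mol

1.54 mol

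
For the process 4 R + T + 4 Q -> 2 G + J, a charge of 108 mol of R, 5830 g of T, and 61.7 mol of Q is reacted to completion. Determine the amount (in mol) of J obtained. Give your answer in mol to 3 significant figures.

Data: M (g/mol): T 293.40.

15.4 mol

n(R) = 108.0 mol
n(T) = 5830 / 293.40 = 19.87 mol
n(Q) = 61.70 mol
n/ν → R: 27.00, T: 19.87, Q: 15.43; Q is limiting.
n(J) = (1/4) × 61.70 = 15.43 mol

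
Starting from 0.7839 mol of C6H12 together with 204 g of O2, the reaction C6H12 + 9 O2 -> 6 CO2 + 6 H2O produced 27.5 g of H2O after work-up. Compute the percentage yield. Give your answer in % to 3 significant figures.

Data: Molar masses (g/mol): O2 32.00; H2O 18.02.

n(C6H12) = 0.7839 mol
n(O2) = 204.0 / 32.00 = 6.375 mol
n/ν → C6H12: 0.7839, O2: 0.7083; O2 is limiting.
theoretical n(H2O) = (6/9) × 6.375 = 4.250 mol → 76.59 g
% yield = 27.5 / 76.59 × 100 = 35.91 %

35.9 %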